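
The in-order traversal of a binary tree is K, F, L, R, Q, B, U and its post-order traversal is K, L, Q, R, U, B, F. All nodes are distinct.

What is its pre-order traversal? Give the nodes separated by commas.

The last element of post-order is the root; it splits in-order into left and right subtrees.
Root F: left subtree has 1 node {K}, right has 5 {L, R, Q, B, U}.
  Root B: left subtree has 3 nodes {L, R, Q}, right has 1 {U}.
    Root R: left subtree has 1 node {L}, right has 1 {Q}.

F, K, B, R, L, Q, U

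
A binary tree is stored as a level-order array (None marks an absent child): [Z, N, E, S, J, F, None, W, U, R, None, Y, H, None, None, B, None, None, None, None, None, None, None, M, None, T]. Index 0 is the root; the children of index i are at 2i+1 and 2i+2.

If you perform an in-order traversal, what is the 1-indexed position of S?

3

In-order visits the left subtree, then the node, then the right subtree.
At Z: go left to N.
  At N: go left to S.
    At S: go left to W.
      At W: go left to B.
        B is a leaf — visit B.
      Visit W.
      At W: no right child.
    Visit S.
    At S: go right to U.
      U is a leaf — visit U.
  Visit N.
  At N: go right to J.
    At J: go left to R.
      R is a leaf — visit R.
    Visit J.
    At J: no right child.
Visit Z.
At Z: go right to E.
  At E: go left to F.
    At F: go left to Y.
      At Y: go left to M.
        M is a leaf — visit M.
      Visit Y.
      At Y: no right child.
    Visit F.
    At F: go right to H.
      At H: go left to T.
        T is a leaf — visit T.
      Visit H.
      At H: no right child.
  Visit E.
  At E: no right child.
Full in-order sequence: B, W, S, U, N, R, J, Z, M, Y, F, T, H, E.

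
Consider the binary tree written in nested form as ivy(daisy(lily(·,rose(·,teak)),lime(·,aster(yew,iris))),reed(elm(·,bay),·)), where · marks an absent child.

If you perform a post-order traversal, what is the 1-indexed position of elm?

10

Post-order visits the left subtree, then the right subtree, then the node.
At ivy: go left to daisy.
  At daisy: go left to lily.
    At lily: no left child.
    At lily: go right to rose.
      At rose: no left child.
      At rose: go right to teak.
        teak is a leaf — visit teak.
      Visit rose.
    Visit lily.
  At daisy: go right to lime.
    At lime: no left child.
    At lime: go right to aster.
      At aster: go left to yew.
        yew is a leaf — visit yew.
      At aster: go right to iris.
        iris is a leaf — visit iris.
      Visit aster.
    Visit lime.
  Visit daisy.
At ivy: go right to reed.
  At reed: go left to elm.
    At elm: no left child.
    At elm: go right to bay.
      bay is a leaf — visit bay.
    Visit elm.
  At reed: no right child.
  Visit reed.
Visit ivy.
Full post-order sequence: teak, rose, lily, yew, iris, aster, lime, daisy, bay, elm, reed, ivy.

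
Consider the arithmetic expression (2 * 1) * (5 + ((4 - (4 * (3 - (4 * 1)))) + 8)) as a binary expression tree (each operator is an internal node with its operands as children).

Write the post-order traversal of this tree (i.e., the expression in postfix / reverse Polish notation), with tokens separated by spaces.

Post-order on an expression tree gives postfix notation: for each operator, emit left operand, right operand, then the operator.

2 1 * 5 4 4 3 4 1 * - * - 8 + + *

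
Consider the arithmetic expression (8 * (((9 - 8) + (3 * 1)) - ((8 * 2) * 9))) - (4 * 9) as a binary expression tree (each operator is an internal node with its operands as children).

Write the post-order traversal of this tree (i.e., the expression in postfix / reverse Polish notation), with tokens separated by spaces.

Post-order on an expression tree gives postfix notation: for each operator, emit left operand, right operand, then the operator.

8 9 8 - 3 1 * + 8 2 * 9 * - * 4 9 * -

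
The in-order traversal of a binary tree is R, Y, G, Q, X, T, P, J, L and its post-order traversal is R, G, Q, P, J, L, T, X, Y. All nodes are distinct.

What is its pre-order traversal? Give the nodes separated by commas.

Y, R, X, Q, G, T, L, J, P

The last element of post-order is the root; it splits in-order into left and right subtrees.
Root Y: left subtree has 1 node {R}, right has 7 {G, Q, X, T, P, J, L}.
  Root X: left subtree has 2 nodes {G, Q}, right has 4 {T, P, J, L}.
    Root Q: left subtree has 1 node {G}, right has 0 { }.
    Root T: left subtree has 0 nodes { }, right has 3 {P, J, L}.
      Root L: left subtree has 2 nodes {P, J}, right has 0 { }.
        Root J: left subtree has 1 node {P}, right has 0 { }.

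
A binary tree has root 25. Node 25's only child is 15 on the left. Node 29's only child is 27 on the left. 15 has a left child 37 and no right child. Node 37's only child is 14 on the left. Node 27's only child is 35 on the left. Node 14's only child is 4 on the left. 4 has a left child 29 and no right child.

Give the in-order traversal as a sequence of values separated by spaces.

In-order visits the left subtree, then the node, then the right subtree.
At 25: go left to 15.
  At 15: go left to 37.
    At 37: go left to 14.
      At 14: go left to 4.
        At 4: go left to 29.
          At 29: go left to 27.
            At 27: go left to 35.
              35 is a leaf — visit 35.
            Visit 27.
            At 27: no right child.
          Visit 29.
          At 29: no right child.
        Visit 4.
        At 4: no right child.
      Visit 14.
      At 14: no right child.
    Visit 37.
    At 37: no right child.
  Visit 15.
  At 15: no right child.
Visit 25.
At 25: no right child.

35 27 29 4 14 37 15 25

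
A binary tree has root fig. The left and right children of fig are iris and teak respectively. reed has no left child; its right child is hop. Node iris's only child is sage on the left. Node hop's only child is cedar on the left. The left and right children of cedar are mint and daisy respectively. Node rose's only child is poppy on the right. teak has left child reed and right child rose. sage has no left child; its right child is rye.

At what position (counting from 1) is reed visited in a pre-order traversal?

6

Pre-order visits the node, then its left subtree, then its right subtree.
Visit fig.
At fig: go left to iris.
  Visit iris.
  At iris: go left to sage.
    Visit sage.
    At sage: no left child.
    At sage: go right to rye.
      rye is a leaf — visit rye.
  At iris: no right child.
At fig: go right to teak.
  Visit teak.
  At teak: go left to reed.
    Visit reed.
    At reed: no left child.
    At reed: go right to hop.
      Visit hop.
      At hop: go left to cedar.
        Visit cedar.
        At cedar: go left to mint.
          mint is a leaf — visit mint.
        At cedar: go right to daisy.
          daisy is a leaf — visit daisy.
      At hop: no right child.
  At teak: go right to rose.
    Visit rose.
    At rose: no left child.
    At rose: go right to poppy.
      poppy is a leaf — visit poppy.
Full pre-order sequence: fig, iris, sage, rye, teak, reed, hop, cedar, mint, daisy, rose, poppy.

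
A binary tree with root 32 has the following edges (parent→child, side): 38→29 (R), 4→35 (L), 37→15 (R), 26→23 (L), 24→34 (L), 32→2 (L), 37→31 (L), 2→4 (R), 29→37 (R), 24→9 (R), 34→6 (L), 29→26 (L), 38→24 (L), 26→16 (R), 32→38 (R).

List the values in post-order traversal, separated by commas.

Post-order visits the left subtree, then the right subtree, then the node.
At 32: go left to 2.
  At 2: no left child.
  At 2: go right to 4.
    At 4: go left to 35.
      35 is a leaf — visit 35.
    At 4: no right child.
    Visit 4.
  Visit 2.
At 32: go right to 38.
  At 38: go left to 24.
    At 24: go left to 34.
      At 34: go left to 6.
        6 is a leaf — visit 6.
      At 34: no right child.
      Visit 34.
    At 24: go right to 9.
      9 is a leaf — visit 9.
    Visit 24.
  At 38: go right to 29.
    At 29: go left to 26.
      At 26: go left to 23.
        23 is a leaf — visit 23.
      At 26: go right to 16.
        16 is a leaf — visit 16.
      Visit 26.
    At 29: go right to 37.
      At 37: go left to 31.
        31 is a leaf — visit 31.
      At 37: go right to 15.
        15 is a leaf — visit 15.
      Visit 37.
    Visit 29.
  Visit 38.
Visit 32.

35, 4, 2, 6, 34, 9, 24, 23, 16, 26, 31, 15, 37, 29, 38, 32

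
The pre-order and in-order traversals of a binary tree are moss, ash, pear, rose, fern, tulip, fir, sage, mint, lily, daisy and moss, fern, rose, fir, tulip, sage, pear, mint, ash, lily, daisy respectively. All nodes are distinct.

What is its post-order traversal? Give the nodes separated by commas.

The first element of pre-order is the root; it splits in-order into left and right subtrees.
Root moss: left subtree has 0 nodes { }, right has 10 {fern, rose, fir, tulip, sage, pear, mint, ash, lily, daisy}.
  Root ash: left subtree has 7 nodes {fern, rose, fir, tulip, sage, pear, mint}, right has 2 {lily, daisy}.
    Root pear: left subtree has 5 nodes {fern, rose, fir, tulip, sage}, right has 1 {mint}.
      Root rose: left subtree has 1 node {fern}, right has 3 {fir, tulip, sage}.
        Root tulip: left subtree has 1 node {fir}, right has 1 {sage}.
    Root lily: left subtree has 0 nodes { }, right has 1 {daisy}.

fern, fir, sage, tulip, rose, mint, pear, daisy, lily, ash, moss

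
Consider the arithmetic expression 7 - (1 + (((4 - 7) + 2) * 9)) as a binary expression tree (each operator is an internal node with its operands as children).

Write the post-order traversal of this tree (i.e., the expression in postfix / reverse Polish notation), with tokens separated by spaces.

Post-order on an expression tree gives postfix notation: for each operator, emit left operand, right operand, then the operator.

7 1 4 7 - 2 + 9 * + -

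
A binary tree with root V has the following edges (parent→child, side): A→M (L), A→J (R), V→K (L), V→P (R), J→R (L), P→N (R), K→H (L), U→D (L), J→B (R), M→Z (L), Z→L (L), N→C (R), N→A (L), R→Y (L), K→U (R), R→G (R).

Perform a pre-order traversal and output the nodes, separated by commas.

V, K, H, U, D, P, N, A, M, Z, L, J, R, Y, G, B, C

Pre-order visits the node, then its left subtree, then its right subtree.
Visit V.
At V: go left to K.
  Visit K.
  At K: go left to H.
    H is a leaf — visit H.
  At K: go right to U.
    Visit U.
    At U: go left to D.
      D is a leaf — visit D.
    At U: no right child.
At V: go right to P.
  Visit P.
  At P: no left child.
  At P: go right to N.
    Visit N.
    At N: go left to A.
      Visit A.
      At A: go left to M.
        Visit M.
        At M: go left to Z.
          Visit Z.
          At Z: go left to L.
            L is a leaf — visit L.
          At Z: no right child.
        At M: no right child.
      At A: go right to J.
        Visit J.
        At J: go left to R.
          Visit R.
          At R: go left to Y.
            Y is a leaf — visit Y.
          At R: go right to G.
            G is a leaf — visit G.
        At J: go right to B.
          B is a leaf — visit B.
    At N: go right to C.
      C is a leaf — visit C.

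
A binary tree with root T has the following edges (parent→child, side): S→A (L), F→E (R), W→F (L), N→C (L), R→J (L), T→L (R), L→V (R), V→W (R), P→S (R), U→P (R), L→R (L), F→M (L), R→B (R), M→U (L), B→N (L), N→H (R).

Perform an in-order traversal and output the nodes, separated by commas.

In-order visits the left subtree, then the node, then the right subtree.
At T: no left child.
Visit T.
At T: go right to L.
  At L: go left to R.
    At R: go left to J.
      J is a leaf — visit J.
    Visit R.
    At R: go right to B.
      At B: go left to N.
        At N: go left to C.
          C is a leaf — visit C.
        Visit N.
        At N: go right to H.
          H is a leaf — visit H.
      Visit B.
      At B: no right child.
  Visit L.
  At L: go right to V.
    At V: no left child.
    Visit V.
    At V: go right to W.
      At W: go left to F.
        At F: go left to M.
          At M: go left to U.
            At U: no left child.
            Visit U.
            At U: go right to P.
              At P: no left child.
              Visit P.
              At P: go right to S.
                At S: go left to A.
                  A is a leaf — visit A.
                Visit S.
                At S: no right child.
          Visit M.
          At M: no right child.
        Visit F.
        At F: go right to E.
          E is a leaf — visit E.
      Visit W.
      At W: no right child.

T, J, R, C, N, H, B, L, V, U, P, A, S, M, F, E, W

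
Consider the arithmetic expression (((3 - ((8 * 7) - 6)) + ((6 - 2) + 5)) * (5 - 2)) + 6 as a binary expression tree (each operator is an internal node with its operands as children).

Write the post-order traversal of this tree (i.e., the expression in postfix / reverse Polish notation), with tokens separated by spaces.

Post-order on an expression tree gives postfix notation: for each operator, emit left operand, right operand, then the operator.

3 8 7 * 6 - - 6 2 - 5 + + 5 2 - * 6 +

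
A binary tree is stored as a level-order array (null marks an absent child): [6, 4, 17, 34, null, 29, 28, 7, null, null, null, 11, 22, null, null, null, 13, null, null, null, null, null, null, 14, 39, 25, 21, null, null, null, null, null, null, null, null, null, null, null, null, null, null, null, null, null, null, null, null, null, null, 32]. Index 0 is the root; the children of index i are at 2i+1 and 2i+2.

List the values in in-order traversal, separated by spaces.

In-order visits the left subtree, then the node, then the right subtree.
At 6: go left to 4.
  At 4: go left to 34.
    At 34: go left to 7.
      At 7: no left child.
      Visit 7.
      At 7: go right to 13.
        13 is a leaf — visit 13.
    Visit 34.
    At 34: no right child.
  Visit 4.
  At 4: no right child.
Visit 6.
At 6: go right to 17.
  At 17: go left to 29.
    At 29: go left to 11.
      At 11: go left to 14.
        14 is a leaf — visit 14.
      Visit 11.
      At 11: go right to 39.
        At 39: go left to 32.
          32 is a leaf — visit 32.
        Visit 39.
        At 39: no right child.
    Visit 29.
    At 29: go right to 22.
      At 22: go left to 25.
        25 is a leaf — visit 25.
      Visit 22.
      At 22: go right to 21.
        21 is a leaf — visit 21.
  Visit 17.
  At 17: go right to 28.
    28 is a leaf — visit 28.

7 13 34 4 6 14 11 32 39 29 25 22 21 17 28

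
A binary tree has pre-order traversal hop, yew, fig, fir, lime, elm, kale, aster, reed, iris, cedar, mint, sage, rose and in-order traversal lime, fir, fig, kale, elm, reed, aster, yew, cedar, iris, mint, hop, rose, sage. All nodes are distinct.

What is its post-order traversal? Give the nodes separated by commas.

lime, fir, kale, reed, aster, elm, fig, cedar, mint, iris, yew, rose, sage, hop

The first element of pre-order is the root; it splits in-order into left and right subtrees.
Root hop: left subtree has 11 nodes {lime, fir, fig, kale, elm, reed, aster, yew, cedar, iris, mint}, right has 2 {rose, sage}.
  Root yew: left subtree has 7 nodes {lime, fir, fig, kale, elm, reed, aster}, right has 3 {cedar, iris, mint}.
    Root fig: left subtree has 2 nodes {lime, fir}, right has 4 {kale, elm, reed, aster}.
      Root fir: left subtree has 1 node {lime}, right has 0 { }.
      Root elm: left subtree has 1 node {kale}, right has 2 {reed, aster}.
        Root aster: left subtree has 1 node {reed}, right has 0 { }.
    Root iris: left subtree has 1 node {cedar}, right has 1 {mint}.
  Root sage: left subtree has 1 node {rose}, right has 0 { }.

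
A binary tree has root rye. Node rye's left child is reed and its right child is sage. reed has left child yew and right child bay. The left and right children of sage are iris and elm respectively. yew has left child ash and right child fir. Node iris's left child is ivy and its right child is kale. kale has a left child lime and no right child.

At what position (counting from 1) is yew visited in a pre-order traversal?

Pre-order visits the node, then its left subtree, then its right subtree.
Visit rye.
At rye: go left to reed.
  Visit reed.
  At reed: go left to yew.
    Visit yew.
    At yew: go left to ash.
      ash is a leaf — visit ash.
    At yew: go right to fir.
      fir is a leaf — visit fir.
  At reed: go right to bay.
    bay is a leaf — visit bay.
At rye: go right to sage.
  Visit sage.
  At sage: go left to iris.
    Visit iris.
    At iris: go left to ivy.
      ivy is a leaf — visit ivy.
    At iris: go right to kale.
      Visit kale.
      At kale: go left to lime.
        lime is a leaf — visit lime.
      At kale: no right child.
  At sage: go right to elm.
    elm is a leaf — visit elm.
Full pre-order sequence: rye, reed, yew, ash, fir, bay, sage, iris, ivy, kale, lime, elm.

3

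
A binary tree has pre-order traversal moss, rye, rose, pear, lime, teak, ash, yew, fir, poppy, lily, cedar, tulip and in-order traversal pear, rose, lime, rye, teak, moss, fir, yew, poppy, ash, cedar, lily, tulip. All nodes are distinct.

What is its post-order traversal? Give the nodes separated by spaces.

pear lime rose teak rye fir poppy yew cedar tulip lily ash moss

The first element of pre-order is the root; it splits in-order into left and right subtrees.
Root moss: left subtree has 5 nodes {pear, rose, lime, rye, teak}, right has 7 {fir, yew, poppy, ash, cedar, lily, tulip}.
  Root rye: left subtree has 3 nodes {pear, rose, lime}, right has 1 {teak}.
    Root rose: left subtree has 1 node {pear}, right has 1 {lime}.
  Root ash: left subtree has 3 nodes {fir, yew, poppy}, right has 3 {cedar, lily, tulip}.
    Root yew: left subtree has 1 node {fir}, right has 1 {poppy}.
    Root lily: left subtree has 1 node {cedar}, right has 1 {tulip}.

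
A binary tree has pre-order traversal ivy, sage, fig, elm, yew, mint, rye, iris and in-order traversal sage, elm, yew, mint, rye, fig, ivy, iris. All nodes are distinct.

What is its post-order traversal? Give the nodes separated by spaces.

rye mint yew elm fig sage iris ivy

The first element of pre-order is the root; it splits in-order into left and right subtrees.
Root ivy: left subtree has 6 nodes {sage, elm, yew, mint, rye, fig}, right has 1 {iris}.
  Root sage: left subtree has 0 nodes { }, right has 5 {elm, yew, mint, rye, fig}.
    Root fig: left subtree has 4 nodes {elm, yew, mint, rye}, right has 0 { }.
      Root elm: left subtree has 0 nodes { }, right has 3 {yew, mint, rye}.
        Root yew: left subtree has 0 nodes { }, right has 2 {mint, rye}.
          Root mint: left subtree has 0 nodes { }, right has 1 {rye}.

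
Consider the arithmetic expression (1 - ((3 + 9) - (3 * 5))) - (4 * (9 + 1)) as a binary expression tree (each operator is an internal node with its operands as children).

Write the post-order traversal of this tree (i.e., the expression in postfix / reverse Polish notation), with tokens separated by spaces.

1 3 9 + 3 5 * - - 4 9 1 + * -

Post-order on an expression tree gives postfix notation: for each operator, emit left operand, right operand, then the operator.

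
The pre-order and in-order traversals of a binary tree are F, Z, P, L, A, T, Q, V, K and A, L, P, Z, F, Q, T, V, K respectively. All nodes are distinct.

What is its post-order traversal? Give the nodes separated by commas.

The first element of pre-order is the root; it splits in-order into left and right subtrees.
Root F: left subtree has 4 nodes {A, L, P, Z}, right has 4 {Q, T, V, K}.
  Root Z: left subtree has 3 nodes {A, L, P}, right has 0 { }.
    Root P: left subtree has 2 nodes {A, L}, right has 0 { }.
      Root L: left subtree has 1 node {A}, right has 0 { }.
  Root T: left subtree has 1 node {Q}, right has 2 {V, K}.
    Root V: left subtree has 0 nodes { }, right has 1 {K}.

A, L, P, Z, Q, K, V, T, F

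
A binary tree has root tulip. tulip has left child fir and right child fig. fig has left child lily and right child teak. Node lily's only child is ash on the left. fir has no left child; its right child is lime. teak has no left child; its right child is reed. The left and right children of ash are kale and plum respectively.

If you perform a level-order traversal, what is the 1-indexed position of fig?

3

Level-order visits nodes level by level from the root, left to right within each level.
Level 0: tulip
Level 1: fir, fig
Level 2: lime, lily, teak
Level 3: ash, reed
Level 4: kale, plum
Full level-order sequence: tulip, fir, fig, lime, lily, teak, ash, reed, kale, plum.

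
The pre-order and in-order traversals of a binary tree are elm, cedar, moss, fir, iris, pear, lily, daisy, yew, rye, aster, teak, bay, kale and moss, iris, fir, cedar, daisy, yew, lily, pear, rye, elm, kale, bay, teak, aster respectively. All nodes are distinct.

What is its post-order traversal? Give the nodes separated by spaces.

iris fir moss yew daisy lily rye pear cedar kale bay teak aster elm

The first element of pre-order is the root; it splits in-order into left and right subtrees.
Root elm: left subtree has 9 nodes {moss, iris, fir, cedar, daisy, yew, lily, pear, rye}, right has 4 {kale, bay, teak, aster}.
  Root cedar: left subtree has 3 nodes {moss, iris, fir}, right has 5 {daisy, yew, lily, pear, rye}.
    Root moss: left subtree has 0 nodes { }, right has 2 {iris, fir}.
      Root fir: left subtree has 1 node {iris}, right has 0 { }.
    Root pear: left subtree has 3 nodes {daisy, yew, lily}, right has 1 {rye}.
      Root lily: left subtree has 2 nodes {daisy, yew}, right has 0 { }.
        Root daisy: left subtree has 0 nodes { }, right has 1 {yew}.
  Root aster: left subtree has 3 nodes {kale, bay, teak}, right has 0 { }.
    Root teak: left subtree has 2 nodes {kale, bay}, right has 0 { }.
      Root bay: left subtree has 1 node {kale}, right has 0 { }.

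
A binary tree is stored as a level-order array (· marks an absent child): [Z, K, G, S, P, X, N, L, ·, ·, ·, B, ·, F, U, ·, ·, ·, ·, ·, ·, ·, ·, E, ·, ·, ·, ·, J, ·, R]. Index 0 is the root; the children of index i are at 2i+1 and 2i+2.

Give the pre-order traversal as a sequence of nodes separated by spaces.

Pre-order visits the node, then its left subtree, then its right subtree.
Visit Z.
At Z: go left to K.
  Visit K.
  At K: go left to S.
    Visit S.
    At S: go left to L.
      L is a leaf — visit L.
    At S: no right child.
  At K: go right to P.
    P is a leaf — visit P.
At Z: go right to G.
  Visit G.
  At G: go left to X.
    Visit X.
    At X: go left to B.
      Visit B.
      At B: go left to E.
        E is a leaf — visit E.
      At B: no right child.
    At X: no right child.
  At G: go right to N.
    Visit N.
    At N: go left to F.
      Visit F.
      At F: no left child.
      At F: go right to J.
        J is a leaf — visit J.
    At N: go right to U.
      Visit U.
      At U: no left child.
      At U: go right to R.
        R is a leaf — visit R.

Z K S L P G X B E N F J U R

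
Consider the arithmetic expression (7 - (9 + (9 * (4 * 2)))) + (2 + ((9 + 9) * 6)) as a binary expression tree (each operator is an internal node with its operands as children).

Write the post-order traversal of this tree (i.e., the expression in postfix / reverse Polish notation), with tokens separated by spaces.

7 9 9 4 2 * * + - 2 9 9 + 6 * + +

Post-order on an expression tree gives postfix notation: for each operator, emit left operand, right operand, then the operator.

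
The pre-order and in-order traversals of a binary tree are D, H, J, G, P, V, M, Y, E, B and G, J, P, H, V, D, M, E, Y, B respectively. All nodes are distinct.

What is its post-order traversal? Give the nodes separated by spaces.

G P J V H E B Y M D

The first element of pre-order is the root; it splits in-order into left and right subtrees.
Root D: left subtree has 5 nodes {G, J, P, H, V}, right has 4 {M, E, Y, B}.
  Root H: left subtree has 3 nodes {G, J, P}, right has 1 {V}.
    Root J: left subtree has 1 node {G}, right has 1 {P}.
  Root M: left subtree has 0 nodes { }, right has 3 {E, Y, B}.
    Root Y: left subtree has 1 node {E}, right has 1 {B}.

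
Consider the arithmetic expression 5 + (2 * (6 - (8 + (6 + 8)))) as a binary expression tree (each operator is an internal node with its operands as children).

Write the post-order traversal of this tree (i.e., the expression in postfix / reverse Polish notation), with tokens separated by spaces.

5 2 6 8 6 8 + + - * +

Post-order on an expression tree gives postfix notation: for each operator, emit left operand, right operand, then the operator.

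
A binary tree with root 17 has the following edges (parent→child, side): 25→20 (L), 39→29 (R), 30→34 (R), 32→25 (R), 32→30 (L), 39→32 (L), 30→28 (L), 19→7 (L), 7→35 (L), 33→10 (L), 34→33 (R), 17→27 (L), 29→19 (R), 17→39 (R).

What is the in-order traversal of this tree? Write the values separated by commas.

27, 17, 28, 30, 34, 10, 33, 32, 20, 25, 39, 29, 35, 7, 19

In-order visits the left subtree, then the node, then the right subtree.
At 17: go left to 27.
  27 is a leaf — visit 27.
Visit 17.
At 17: go right to 39.
  At 39: go left to 32.
    At 32: go left to 30.
      At 30: go left to 28.
        28 is a leaf — visit 28.
      Visit 30.
      At 30: go right to 34.
        At 34: no left child.
        Visit 34.
        At 34: go right to 33.
          At 33: go left to 10.
            10 is a leaf — visit 10.
          Visit 33.
          At 33: no right child.
    Visit 32.
    At 32: go right to 25.
      At 25: go left to 20.
        20 is a leaf — visit 20.
      Visit 25.
      At 25: no right child.
  Visit 39.
  At 39: go right to 29.
    At 29: no left child.
    Visit 29.
    At 29: go right to 19.
      At 19: go left to 7.
        At 7: go left to 35.
          35 is a leaf — visit 35.
        Visit 7.
        At 7: no right child.
      Visit 19.
      At 19: no right child.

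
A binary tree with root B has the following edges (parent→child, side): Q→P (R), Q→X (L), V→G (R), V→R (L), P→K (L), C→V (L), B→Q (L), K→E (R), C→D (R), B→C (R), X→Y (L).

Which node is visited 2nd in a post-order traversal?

X

Post-order visits the left subtree, then the right subtree, then the node.
At B: go left to Q.
  At Q: go left to X.
    At X: go left to Y.
      Y is a leaf — visit Y.
    At X: no right child.
    Visit X.
  At Q: go right to P.
    At P: go left to K.
      At K: no left child.
      At K: go right to E.
        E is a leaf — visit E.
      Visit K.
    At P: no right child.
    Visit P.
  Visit Q.
At B: go right to C.
  At C: go left to V.
    At V: go left to R.
      R is a leaf — visit R.
    At V: go right to G.
      G is a leaf — visit G.
    Visit V.
  At C: go right to D.
    D is a leaf — visit D.
  Visit C.
Visit B.
Full post-order sequence: Y, X, E, K, P, Q, R, G, V, D, C, B.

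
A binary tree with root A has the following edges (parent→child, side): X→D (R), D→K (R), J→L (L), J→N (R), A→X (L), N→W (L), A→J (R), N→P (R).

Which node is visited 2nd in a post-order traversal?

D

Post-order visits the left subtree, then the right subtree, then the node.
At A: go left to X.
  At X: no left child.
  At X: go right to D.
    At D: no left child.
    At D: go right to K.
      K is a leaf — visit K.
    Visit D.
  Visit X.
At A: go right to J.
  At J: go left to L.
    L is a leaf — visit L.
  At J: go right to N.
    At N: go left to W.
      W is a leaf — visit W.
    At N: go right to P.
      P is a leaf — visit P.
    Visit N.
  Visit J.
Visit A.
Full post-order sequence: K, D, X, L, W, P, N, J, A.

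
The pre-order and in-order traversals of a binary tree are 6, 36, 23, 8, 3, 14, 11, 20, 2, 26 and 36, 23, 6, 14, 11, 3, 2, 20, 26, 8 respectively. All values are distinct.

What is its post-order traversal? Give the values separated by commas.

23, 36, 11, 14, 2, 26, 20, 3, 8, 6

The first element of pre-order is the root; it splits in-order into left and right subtrees.
Root 6: left subtree has 2 nodes {36, 23}, right has 7 {14, 11, 3, 2, 20, 26, 8}.
  Root 36: left subtree has 0 nodes { }, right has 1 {23}.
  Root 8: left subtree has 6 nodes {14, 11, 3, 2, 20, 26}, right has 0 { }.
    Root 3: left subtree has 2 nodes {14, 11}, right has 3 {2, 20, 26}.
      Root 14: left subtree has 0 nodes { }, right has 1 {11}.
      Root 20: left subtree has 1 node {2}, right has 1 {26}.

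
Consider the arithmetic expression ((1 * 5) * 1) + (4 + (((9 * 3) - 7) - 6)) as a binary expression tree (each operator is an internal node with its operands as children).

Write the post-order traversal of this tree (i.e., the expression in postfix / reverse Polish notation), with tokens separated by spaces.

1 5 * 1 * 4 9 3 * 7 - 6 - + +

Post-order on an expression tree gives postfix notation: for each operator, emit left operand, right operand, then the operator.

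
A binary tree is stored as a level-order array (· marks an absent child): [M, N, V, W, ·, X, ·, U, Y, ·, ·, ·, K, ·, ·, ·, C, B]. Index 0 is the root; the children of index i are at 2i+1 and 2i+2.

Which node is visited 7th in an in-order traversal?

M

In-order visits the left subtree, then the node, then the right subtree.
At M: go left to N.
  At N: go left to W.
    At W: go left to U.
      At U: no left child.
      Visit U.
      At U: go right to C.
        C is a leaf — visit C.
    Visit W.
    At W: go right to Y.
      At Y: go left to B.
        B is a leaf — visit B.
      Visit Y.
      At Y: no right child.
  Visit N.
  At N: no right child.
Visit M.
At M: go right to V.
  At V: go left to X.
    At X: no left child.
    Visit X.
    At X: go right to K.
      K is a leaf — visit K.
  Visit V.
  At V: no right child.
Full in-order sequence: U, C, W, B, Y, N, M, X, K, V.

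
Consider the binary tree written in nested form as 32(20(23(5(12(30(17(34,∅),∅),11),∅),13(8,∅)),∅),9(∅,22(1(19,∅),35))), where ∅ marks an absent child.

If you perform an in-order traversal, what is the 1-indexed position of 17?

2

In-order visits the left subtree, then the node, then the right subtree.
At 32: go left to 20.
  At 20: go left to 23.
    At 23: go left to 5.
      At 5: go left to 12.
        At 12: go left to 30.
          At 30: go left to 17.
            At 17: go left to 34.
              34 is a leaf — visit 34.
            Visit 17.
            At 17: no right child.
          Visit 30.
          At 30: no right child.
        Visit 12.
        At 12: go right to 11.
          11 is a leaf — visit 11.
      Visit 5.
      At 5: no right child.
    Visit 23.
    At 23: go right to 13.
      At 13: go left to 8.
        8 is a leaf — visit 8.
      Visit 13.
      At 13: no right child.
  Visit 20.
  At 20: no right child.
Visit 32.
At 32: go right to 9.
  At 9: no left child.
  Visit 9.
  At 9: go right to 22.
    At 22: go left to 1.
      At 1: go left to 19.
        19 is a leaf — visit 19.
      Visit 1.
      At 1: no right child.
    Visit 22.
    At 22: go right to 35.
      35 is a leaf — visit 35.
Full in-order sequence: 34, 17, 30, 12, 11, 5, 23, 8, 13, 20, 32, 9, 19, 1, 22, 35.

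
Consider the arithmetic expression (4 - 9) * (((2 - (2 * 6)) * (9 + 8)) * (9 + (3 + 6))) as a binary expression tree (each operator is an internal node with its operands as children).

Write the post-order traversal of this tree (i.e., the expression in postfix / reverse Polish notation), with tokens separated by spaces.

4 9 - 2 2 6 * - 9 8 + * 9 3 6 + + * *

Post-order on an expression tree gives postfix notation: for each operator, emit left operand, right operand, then the operator.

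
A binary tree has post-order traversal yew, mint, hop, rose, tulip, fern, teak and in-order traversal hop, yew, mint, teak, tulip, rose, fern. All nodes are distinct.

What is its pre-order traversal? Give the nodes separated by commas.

teak, hop, mint, yew, fern, tulip, rose

The last element of post-order is the root; it splits in-order into left and right subtrees.
Root teak: left subtree has 3 nodes {hop, yew, mint}, right has 3 {tulip, rose, fern}.
  Root hop: left subtree has 0 nodes { }, right has 2 {yew, mint}.
    Root mint: left subtree has 1 node {yew}, right has 0 { }.
  Root fern: left subtree has 2 nodes {tulip, rose}, right has 0 { }.
    Root tulip: left subtree has 0 nodes { }, right has 1 {rose}.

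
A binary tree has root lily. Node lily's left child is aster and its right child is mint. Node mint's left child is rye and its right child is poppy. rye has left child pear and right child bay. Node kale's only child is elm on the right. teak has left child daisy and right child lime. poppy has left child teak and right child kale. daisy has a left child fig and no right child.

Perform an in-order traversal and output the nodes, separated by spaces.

aster lily pear rye bay mint fig daisy teak lime poppy kale elm

In-order visits the left subtree, then the node, then the right subtree.
At lily: go left to aster.
  aster is a leaf — visit aster.
Visit lily.
At lily: go right to mint.
  At mint: go left to rye.
    At rye: go left to pear.
      pear is a leaf — visit pear.
    Visit rye.
    At rye: go right to bay.
      bay is a leaf — visit bay.
  Visit mint.
  At mint: go right to poppy.
    At poppy: go left to teak.
      At teak: go left to daisy.
        At daisy: go left to fig.
          fig is a leaf — visit fig.
        Visit daisy.
        At daisy: no right child.
      Visit teak.
      At teak: go right to lime.
        lime is a leaf — visit lime.
    Visit poppy.
    At poppy: go right to kale.
      At kale: no left child.
      Visit kale.
      At kale: go right to elm.
        elm is a leaf — visit elm.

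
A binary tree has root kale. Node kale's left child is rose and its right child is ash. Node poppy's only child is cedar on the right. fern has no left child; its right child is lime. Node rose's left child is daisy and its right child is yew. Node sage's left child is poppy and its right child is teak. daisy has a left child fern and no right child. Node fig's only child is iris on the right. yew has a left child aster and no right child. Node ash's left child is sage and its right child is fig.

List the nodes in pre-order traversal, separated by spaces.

kale rose daisy fern lime yew aster ash sage poppy cedar teak fig iris

Pre-order visits the node, then its left subtree, then its right subtree.
Visit kale.
At kale: go left to rose.
  Visit rose.
  At rose: go left to daisy.
    Visit daisy.
    At daisy: go left to fern.
      Visit fern.
      At fern: no left child.
      At fern: go right to lime.
        lime is a leaf — visit lime.
    At daisy: no right child.
  At rose: go right to yew.
    Visit yew.
    At yew: go left to aster.
      aster is a leaf — visit aster.
    At yew: no right child.
At kale: go right to ash.
  Visit ash.
  At ash: go left to sage.
    Visit sage.
    At sage: go left to poppy.
      Visit poppy.
      At poppy: no left child.
      At poppy: go right to cedar.
        cedar is a leaf — visit cedar.
    At sage: go right to teak.
      teak is a leaf — visit teak.
  At ash: go right to fig.
    Visit fig.
    At fig: no left child.
    At fig: go right to iris.
      iris is a leaf — visit iris.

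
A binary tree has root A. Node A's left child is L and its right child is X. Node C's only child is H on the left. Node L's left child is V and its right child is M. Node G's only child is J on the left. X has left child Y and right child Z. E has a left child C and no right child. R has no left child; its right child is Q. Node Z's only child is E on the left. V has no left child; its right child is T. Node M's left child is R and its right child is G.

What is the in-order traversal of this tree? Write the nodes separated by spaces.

In-order visits the left subtree, then the node, then the right subtree.
At A: go left to L.
  At L: go left to V.
    At V: no left child.
    Visit V.
    At V: go right to T.
      T is a leaf — visit T.
  Visit L.
  At L: go right to M.
    At M: go left to R.
      At R: no left child.
      Visit R.
      At R: go right to Q.
        Q is a leaf — visit Q.
    Visit M.
    At M: go right to G.
      At G: go left to J.
        J is a leaf — visit J.
      Visit G.
      At G: no right child.
Visit A.
At A: go right to X.
  At X: go left to Y.
    Y is a leaf — visit Y.
  Visit X.
  At X: go right to Z.
    At Z: go left to E.
      At E: go left to C.
        At C: go left to H.
          H is a leaf — visit H.
        Visit C.
        At C: no right child.
      Visit E.
      At E: no right child.
    Visit Z.
    At Z: no right child.

V T L R Q M J G A Y X H C E Z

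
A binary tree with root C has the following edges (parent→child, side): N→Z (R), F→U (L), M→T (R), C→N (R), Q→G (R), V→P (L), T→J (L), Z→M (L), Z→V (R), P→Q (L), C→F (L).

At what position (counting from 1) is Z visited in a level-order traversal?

Level-order visits nodes level by level from the root, left to right within each level.
Level 0: C
Level 1: F, N
Level 2: U, Z
Level 3: M, V
Level 4: T, P
Level 5: J, Q
Level 6: G
Full level-order sequence: C, F, N, U, Z, M, V, T, P, J, Q, G.

5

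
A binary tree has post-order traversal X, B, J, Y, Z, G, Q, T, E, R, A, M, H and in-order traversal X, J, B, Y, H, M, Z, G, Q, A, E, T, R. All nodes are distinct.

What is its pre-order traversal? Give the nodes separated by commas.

H, Y, J, X, B, M, A, Q, G, Z, R, E, T

The last element of post-order is the root; it splits in-order into left and right subtrees.
Root H: left subtree has 4 nodes {X, J, B, Y}, right has 8 {M, Z, G, Q, A, E, T, R}.
  Root Y: left subtree has 3 nodes {X, J, B}, right has 0 { }.
    Root J: left subtree has 1 node {X}, right has 1 {B}.
  Root M: left subtree has 0 nodes { }, right has 7 {Z, G, Q, A, E, T, R}.
    Root A: left subtree has 3 nodes {Z, G, Q}, right has 3 {E, T, R}.
      Root Q: left subtree has 2 nodes {Z, G}, right has 0 { }.
        Root G: left subtree has 1 node {Z}, right has 0 { }.
      Root R: left subtree has 2 nodes {E, T}, right has 0 { }.
        Root E: left subtree has 0 nodes { }, right has 1 {T}.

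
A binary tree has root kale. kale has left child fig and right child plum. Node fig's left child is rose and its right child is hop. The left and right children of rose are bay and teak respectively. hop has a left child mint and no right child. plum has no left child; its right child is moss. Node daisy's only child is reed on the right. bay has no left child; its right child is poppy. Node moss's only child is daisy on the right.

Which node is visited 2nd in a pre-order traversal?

Pre-order visits the node, then its left subtree, then its right subtree.
Visit kale.
At kale: go left to fig.
  Visit fig.
  At fig: go left to rose.
    Visit rose.
    At rose: go left to bay.
      Visit bay.
      At bay: no left child.
      At bay: go right to poppy.
        poppy is a leaf — visit poppy.
    At rose: go right to teak.
      teak is a leaf — visit teak.
  At fig: go right to hop.
    Visit hop.
    At hop: go left to mint.
      mint is a leaf — visit mint.
    At hop: no right child.
At kale: go right to plum.
  Visit plum.
  At plum: no left child.
  At plum: go right to moss.
    Visit moss.
    At moss: no left child.
    At moss: go right to daisy.
      Visit daisy.
      At daisy: no left child.
      At daisy: go right to reed.
        reed is a leaf — visit reed.
Full pre-order sequence: kale, fig, rose, bay, poppy, teak, hop, mint, plum, moss, daisy, reed.

fig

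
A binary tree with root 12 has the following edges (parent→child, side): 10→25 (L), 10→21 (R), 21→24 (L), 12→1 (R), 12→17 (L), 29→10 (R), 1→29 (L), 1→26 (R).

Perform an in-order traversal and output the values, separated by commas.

In-order visits the left subtree, then the node, then the right subtree.
At 12: go left to 17.
  17 is a leaf — visit 17.
Visit 12.
At 12: go right to 1.
  At 1: go left to 29.
    At 29: no left child.
    Visit 29.
    At 29: go right to 10.
      At 10: go left to 25.
        25 is a leaf — visit 25.
      Visit 10.
      At 10: go right to 21.
        At 21: go left to 24.
          24 is a leaf — visit 24.
        Visit 21.
        At 21: no right child.
  Visit 1.
  At 1: go right to 26.
    26 is a leaf — visit 26.

17, 12, 29, 25, 10, 24, 21, 1, 26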